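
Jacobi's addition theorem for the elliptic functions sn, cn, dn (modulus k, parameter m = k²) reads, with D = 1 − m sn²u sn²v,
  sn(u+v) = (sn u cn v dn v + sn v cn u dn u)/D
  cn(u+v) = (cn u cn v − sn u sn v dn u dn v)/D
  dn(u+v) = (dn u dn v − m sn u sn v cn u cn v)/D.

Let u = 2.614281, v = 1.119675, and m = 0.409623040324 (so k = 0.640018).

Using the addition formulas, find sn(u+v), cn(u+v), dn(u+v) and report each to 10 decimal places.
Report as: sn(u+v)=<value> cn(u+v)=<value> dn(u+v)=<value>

sn u = 0.7865030045682794, cn u = -0.6175864504707572, dn u = 0.8640674291432368
sn v = 0.8651473239160528, cn v = 0.5015178041913291, dn v = 0.8327096678826159
m = k² = 0.409623040324
D = 1 − m·sn²u·sn²v = 0.8103445678918532
sn(u+v) = (sn u·cn v·dn v + sn v·cn u·dn u)/D = -0.1332156671749517/0.8103445678918532 = -0.1643938547296221
cn(u+v) = (cn u·cn v − sn u·sn v·dn u·dn v)/D = -0.7993196511602644/0.8103445678918532 = -0.9863947792477087
dn(u+v) = (dn u·dn v − m·sn u·sn v·cn u·cn v)/D = 0.8058467463867699/0.8103445678918532 = 0.9944494950872755

sn(u+v)=-0.1643938547 cn(u+v)=-0.9863947792 dn(u+v)=0.9944494951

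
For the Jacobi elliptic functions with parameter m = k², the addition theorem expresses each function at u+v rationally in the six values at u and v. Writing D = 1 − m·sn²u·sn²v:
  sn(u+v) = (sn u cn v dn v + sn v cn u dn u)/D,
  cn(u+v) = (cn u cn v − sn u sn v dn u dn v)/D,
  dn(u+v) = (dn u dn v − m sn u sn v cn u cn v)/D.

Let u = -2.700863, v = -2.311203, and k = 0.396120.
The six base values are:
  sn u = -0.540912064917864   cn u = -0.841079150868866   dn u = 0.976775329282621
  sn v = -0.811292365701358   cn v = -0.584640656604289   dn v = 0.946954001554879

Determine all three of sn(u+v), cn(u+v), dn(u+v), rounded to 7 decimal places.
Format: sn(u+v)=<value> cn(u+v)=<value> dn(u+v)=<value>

sn(u+v)=0.9960766 cn(u+v)=0.0884952 dn(u+v)=0.9188677

m = k² = 0.1569110544
D = 1 − m·sn²u·sn²v = 0.9697822825471505
sn(u+v) = (sn u·cn v·dn v + sn v·cn u·dn u)/D = 0.9659774438244588/0.9697822825471505 = 0.9960766052430879
cn(u+v) = (cn u·cn v − sn u·sn v·dn u·dn v)/D = 0.08582105548596954/0.9697822825471505 = 0.08849517776356875
dn(u+v) = (dn u·dn v − m·sn u·sn v·cn u·cn v)/D = 0.8911015775634744/0.9697822825471505 = 0.9188676609176445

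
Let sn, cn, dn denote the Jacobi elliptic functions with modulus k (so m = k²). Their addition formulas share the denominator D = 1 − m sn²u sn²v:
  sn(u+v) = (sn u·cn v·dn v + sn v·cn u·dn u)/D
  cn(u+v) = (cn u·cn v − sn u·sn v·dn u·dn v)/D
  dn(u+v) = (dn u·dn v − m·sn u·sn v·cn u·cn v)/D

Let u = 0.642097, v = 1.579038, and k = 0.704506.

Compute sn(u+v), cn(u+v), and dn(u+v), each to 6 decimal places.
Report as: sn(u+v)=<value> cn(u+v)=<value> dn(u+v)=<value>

sn u = 0.5827214830747448, cn u = 0.8126719345241165, dn u = 0.9118467402607849
sn v = 0.9812084829211479, cn v = 0.1929505455902608, dn v = 0.7225991768998168
m = k² = 0.496328704036
D = 1 − m·sn²u·sn²v = 0.8377390405633009
sn(u+v) = (sn u·cn v·dn v + sn v·cn u·dn u)/D = 0.8083536045215712/0.8377390405633009 = 0.9649229239430327
cn(u+v) = (cn u·cn v − sn u·sn v·dn u·dn v)/D = -0.2199344223647204/0.8377390405633009 = -0.2625333328345724
dn(u+v) = (dn u·dn v − m·sn u·sn v·cn u·cn v)/D = 0.6144004235103126/0.8377390405633009 = 0.7334031169147686

sn(u+v)=0.964923 cn(u+v)=-0.262533 dn(u+v)=0.733403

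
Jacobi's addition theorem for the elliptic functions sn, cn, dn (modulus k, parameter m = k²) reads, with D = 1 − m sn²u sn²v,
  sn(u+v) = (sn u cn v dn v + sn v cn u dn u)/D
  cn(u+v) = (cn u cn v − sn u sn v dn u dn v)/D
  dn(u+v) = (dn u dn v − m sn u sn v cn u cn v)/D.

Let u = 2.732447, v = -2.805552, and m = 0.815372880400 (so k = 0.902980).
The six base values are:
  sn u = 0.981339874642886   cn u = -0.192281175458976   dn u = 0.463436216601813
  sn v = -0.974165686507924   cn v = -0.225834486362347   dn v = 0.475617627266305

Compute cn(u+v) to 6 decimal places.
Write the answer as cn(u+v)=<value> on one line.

cn(u+v)=0.997333

m = k² = 0.8153728804
D = 1 − m·sn²u·sn²v = 0.2548206516201148
cn(u+v) = (cn u·cn v − sn u·sn v·dn u·dn v)/D = 0.2541410171567537/0.2548206516201148 = 0.9973328909606027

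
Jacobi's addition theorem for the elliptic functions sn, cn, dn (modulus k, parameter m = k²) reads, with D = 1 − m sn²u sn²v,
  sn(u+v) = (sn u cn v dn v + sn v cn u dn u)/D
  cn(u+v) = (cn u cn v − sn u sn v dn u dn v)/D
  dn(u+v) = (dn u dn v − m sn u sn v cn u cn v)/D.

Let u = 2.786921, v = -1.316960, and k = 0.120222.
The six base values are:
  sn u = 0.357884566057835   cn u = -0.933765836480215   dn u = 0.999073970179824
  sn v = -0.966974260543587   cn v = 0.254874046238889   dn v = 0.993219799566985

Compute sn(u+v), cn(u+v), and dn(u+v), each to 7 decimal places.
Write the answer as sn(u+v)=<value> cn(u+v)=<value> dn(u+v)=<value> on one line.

sn(u+v)=0.9944097 cn(u+v)=0.1055906 dn(u+v)=0.9928282

m = k² = 0.014453329284
D = 1 − m·sn²u·sn²v = 0.9982690534227962
sn(u+v) = (sn u·cn v·dn v + sn v·cn u·dn u)/D = 0.9926884195839618/0.9982690534227962 = 0.9944096896325696
cn(u+v) = (cn u·cn v − sn u·sn v·dn u·dn v)/D = 0.1054078016350862/0.9982690534227962 = 0.1055905732764841
dn(u+v) = (dn u·dn v − m·sn u·sn v·cn u·cn v)/D = 0.991109658127084/0.9982690534227962 = 0.9928281906855025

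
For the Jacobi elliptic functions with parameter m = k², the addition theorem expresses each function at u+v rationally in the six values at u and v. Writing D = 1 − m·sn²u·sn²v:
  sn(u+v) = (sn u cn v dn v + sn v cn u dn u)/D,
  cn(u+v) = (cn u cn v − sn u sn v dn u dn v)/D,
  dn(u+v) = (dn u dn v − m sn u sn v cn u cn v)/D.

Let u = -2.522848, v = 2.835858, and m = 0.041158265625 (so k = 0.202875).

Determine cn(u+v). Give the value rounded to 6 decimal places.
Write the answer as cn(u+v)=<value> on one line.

cn(u+v)=0.951475

sn u = -0.6052635707880078, cn u = -0.7960251314355284, dn u = 0.9924323235084562
sn v = 0.3321386400827051, cn v = -0.9432305782596381, dn v = 0.9977272080241029
m = k² = 0.041158265625
D = 1 − m·sn²u·sn²v = 0.9983366450180819
cn(u+v) = (cn u·cn v − sn u·sn v·dn u·dn v)/D = 0.9498918786747897/0.9983366450180819 = 0.951474518555397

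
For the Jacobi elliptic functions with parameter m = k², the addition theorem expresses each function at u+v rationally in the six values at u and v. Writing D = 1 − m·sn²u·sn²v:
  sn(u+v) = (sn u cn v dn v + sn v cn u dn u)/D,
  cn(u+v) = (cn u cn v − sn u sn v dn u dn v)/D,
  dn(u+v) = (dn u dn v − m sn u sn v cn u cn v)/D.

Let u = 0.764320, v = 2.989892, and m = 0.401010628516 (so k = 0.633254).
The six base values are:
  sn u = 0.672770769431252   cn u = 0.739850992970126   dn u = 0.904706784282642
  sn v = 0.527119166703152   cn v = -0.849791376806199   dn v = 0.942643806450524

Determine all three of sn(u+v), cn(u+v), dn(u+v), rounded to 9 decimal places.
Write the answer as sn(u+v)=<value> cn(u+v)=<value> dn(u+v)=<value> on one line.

sn(u+v)=-0.195980885 cn(u+v)=-0.980607716 dn(u+v)=0.992269006

m = k² = 0.401010628516
D = 1 − m·sn²u·sn²v = 0.9495678216487721
sn(u+v) = (sn u·cn v·dn v + sn v·cn u·dn u)/D = -0.1860971416843186/0.9495678216487721 = -0.1959808846104229
cn(u+v) = (cn u·cn v − sn u·sn v·dn u·dn v)/D = -0.9311535328654029/0.9495678216487721 = -0.9806077160961544
dn(u+v) = (dn u·dn v − m·sn u·sn v·cn u·cn v)/D = 0.9422267185869346/0.9495678216487721 = 0.9922690060736358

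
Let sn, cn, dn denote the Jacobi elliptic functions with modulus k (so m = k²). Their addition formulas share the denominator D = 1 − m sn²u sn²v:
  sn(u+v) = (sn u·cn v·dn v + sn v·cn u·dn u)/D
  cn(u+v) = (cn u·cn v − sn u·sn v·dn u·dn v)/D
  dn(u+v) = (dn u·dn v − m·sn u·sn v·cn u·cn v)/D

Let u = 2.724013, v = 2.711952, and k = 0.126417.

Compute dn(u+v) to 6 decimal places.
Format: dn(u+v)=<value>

dn(u+v)=0.995313

sn u = 0.4169080820106883, cn u = -0.9089486515497832, dn u = 0.9986101641926152
sn v = 0.4278247708780569, cn v = -0.9038616959596961, dn v = 0.9985363718417888
m = k² = 0.015981257889
D = 1 − m·sn²u·sn²v = 0.9994915790460662
dn(u+v) = (dn u·dn v − m·sn u·sn v·cn u·cn v)/D = 0.9948067231594339/0.9994915790460662 = 0.9953127610228556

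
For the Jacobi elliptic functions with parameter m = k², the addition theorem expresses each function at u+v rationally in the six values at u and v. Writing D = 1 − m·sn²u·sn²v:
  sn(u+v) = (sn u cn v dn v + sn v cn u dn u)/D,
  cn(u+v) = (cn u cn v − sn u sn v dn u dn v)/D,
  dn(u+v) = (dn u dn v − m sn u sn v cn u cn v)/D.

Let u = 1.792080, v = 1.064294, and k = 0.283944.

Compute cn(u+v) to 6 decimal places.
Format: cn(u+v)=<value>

cn(u+v)=-0.939024

sn u = 0.9837640728915494, cn u = -0.1794665676047499, dn u = 0.9601940267504903
sn v = 0.8681204968165337, cn v = 0.4963535060891729, dn v = 0.9691434001553485
m = k² = 0.080624195136
D = 1 − m·sn²u·sn²v = 0.941195937727838
cn(u+v) = (cn u·cn v − sn u·sn v·dn u·dn v)/D = -0.8838059385610871/0.941195937727838 = -0.939024387094894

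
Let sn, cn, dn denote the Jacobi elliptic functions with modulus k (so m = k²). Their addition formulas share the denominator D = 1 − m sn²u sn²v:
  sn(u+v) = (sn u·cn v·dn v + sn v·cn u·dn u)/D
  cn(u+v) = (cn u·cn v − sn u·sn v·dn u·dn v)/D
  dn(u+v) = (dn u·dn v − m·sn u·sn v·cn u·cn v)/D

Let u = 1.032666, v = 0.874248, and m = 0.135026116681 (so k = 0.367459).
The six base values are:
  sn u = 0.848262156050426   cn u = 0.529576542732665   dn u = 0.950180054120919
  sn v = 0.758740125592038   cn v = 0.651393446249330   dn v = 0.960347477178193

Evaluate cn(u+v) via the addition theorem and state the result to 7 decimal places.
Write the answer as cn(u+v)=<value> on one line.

cn(u+v)=-0.2566912

m = k² = 0.135026116681
D = 1 − m·sn²u·sn²v = 0.9440675212980227
cn(u+v) = (cn u·cn v − sn u·sn v·dn u·dn v)/D = -0.2423338661104349/0.9440675212980227 = -0.2566912436276208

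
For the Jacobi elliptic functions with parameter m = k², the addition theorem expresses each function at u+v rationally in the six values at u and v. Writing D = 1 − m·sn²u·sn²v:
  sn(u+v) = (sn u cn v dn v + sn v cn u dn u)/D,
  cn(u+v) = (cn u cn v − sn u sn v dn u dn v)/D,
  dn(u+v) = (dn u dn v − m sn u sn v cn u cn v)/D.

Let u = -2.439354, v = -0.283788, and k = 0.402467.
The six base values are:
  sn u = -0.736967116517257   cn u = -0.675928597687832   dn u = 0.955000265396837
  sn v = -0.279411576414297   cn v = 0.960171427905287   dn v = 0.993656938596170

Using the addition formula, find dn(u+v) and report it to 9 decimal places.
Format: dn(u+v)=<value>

m = k² = 0.161979686089
D = 1 − m·sn²u·sn²v = 0.9931317583904355
dn(u+v) = (dn u·dn v − m·sn u·sn v·cn u·cn v)/D = 0.9705898863621544/0.9931317583904355 = 0.9773022342324299

dn(u+v)=0.977302234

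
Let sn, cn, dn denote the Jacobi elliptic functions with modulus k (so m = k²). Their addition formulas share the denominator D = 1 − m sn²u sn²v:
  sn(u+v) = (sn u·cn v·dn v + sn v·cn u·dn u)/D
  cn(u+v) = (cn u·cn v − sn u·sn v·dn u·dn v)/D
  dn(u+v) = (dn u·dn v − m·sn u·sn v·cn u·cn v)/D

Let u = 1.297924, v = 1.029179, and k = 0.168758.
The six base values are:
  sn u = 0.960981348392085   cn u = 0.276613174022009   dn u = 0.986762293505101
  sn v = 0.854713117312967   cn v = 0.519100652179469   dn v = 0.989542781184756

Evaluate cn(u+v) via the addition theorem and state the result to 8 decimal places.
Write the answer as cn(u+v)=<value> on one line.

cn(u+v)=-0.67132310

m = k² = 0.028479262564
D = 1 − m·sn²u·sn²v = 0.9807868136513302
cn(u+v) = (cn u·cn v − sn u·sn v·dn u·dn v)/D = -0.6584248423624806/0.9807868136513302 = -0.671323098147352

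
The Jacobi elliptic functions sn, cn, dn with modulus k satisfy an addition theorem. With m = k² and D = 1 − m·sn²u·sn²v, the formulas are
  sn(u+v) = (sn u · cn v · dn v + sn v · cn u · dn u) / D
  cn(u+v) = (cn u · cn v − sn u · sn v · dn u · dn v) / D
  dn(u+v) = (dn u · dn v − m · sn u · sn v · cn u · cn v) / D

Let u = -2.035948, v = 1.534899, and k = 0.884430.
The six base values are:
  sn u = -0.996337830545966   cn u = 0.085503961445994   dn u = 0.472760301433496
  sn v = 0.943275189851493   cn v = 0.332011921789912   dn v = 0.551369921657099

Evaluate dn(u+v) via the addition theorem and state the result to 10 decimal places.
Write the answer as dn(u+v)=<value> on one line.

dn(u+v)=0.9108311708

m = k² = 0.7822164249
D = 1 − m·sn²u·sn²v = 0.3090971317277675
dn(u+v) = (dn u·dn v − m·sn u·sn v·cn u·cn v)/D = 0.281535302384096/0.3090971317277675 = 0.9108311708050846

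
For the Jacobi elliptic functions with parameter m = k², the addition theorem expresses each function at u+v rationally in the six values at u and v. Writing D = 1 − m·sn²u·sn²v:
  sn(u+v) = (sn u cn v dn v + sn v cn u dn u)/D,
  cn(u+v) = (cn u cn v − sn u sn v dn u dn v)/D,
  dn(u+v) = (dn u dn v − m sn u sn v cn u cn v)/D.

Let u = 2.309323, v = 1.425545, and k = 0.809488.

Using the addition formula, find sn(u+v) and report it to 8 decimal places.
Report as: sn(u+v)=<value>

sn(u+v)=0.28680319

sn u = 0.9847438505557614, cn u = -0.1740101973811084, dn u = 0.6037967229850494
sn v = 0.9364088796119559, cn v = 0.3509108293910027, dn v = 0.6522408950186251
m = k² = 0.655270822144
D = 1 − m·sn²u·sn²v = 0.4428162632332588
sn(u+v) = (sn u·cn v·dn v + sn v·cn u·dn u)/D = 0.1270011182116239/0.4428162632332588 = 0.2868031930090257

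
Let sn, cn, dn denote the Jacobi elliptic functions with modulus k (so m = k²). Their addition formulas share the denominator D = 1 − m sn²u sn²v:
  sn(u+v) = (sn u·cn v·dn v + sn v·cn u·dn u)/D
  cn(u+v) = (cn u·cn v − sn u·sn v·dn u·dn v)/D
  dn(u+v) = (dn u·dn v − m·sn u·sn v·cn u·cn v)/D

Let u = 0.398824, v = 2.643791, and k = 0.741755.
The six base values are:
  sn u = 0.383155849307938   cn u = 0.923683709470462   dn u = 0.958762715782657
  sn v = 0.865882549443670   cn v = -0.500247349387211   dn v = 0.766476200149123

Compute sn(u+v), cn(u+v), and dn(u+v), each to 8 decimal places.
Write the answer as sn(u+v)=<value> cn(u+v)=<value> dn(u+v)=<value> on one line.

sn(u+v)=0.65986946 cn(u+v)=-0.75138026 dn(u+v)=0.87202492

m = k² = 0.550200480025
D = 1 − m·sn²u·sn²v = 0.9394394432360609
sn(u+v) = (sn u·cn v·dn v + sn v·cn u·dn u)/D = 0.6199073978737194/0.9394394432360609 = 0.6598694597475508
cn(u+v) = (cn u·cn v − sn u·sn v·dn u·dn v)/D = -0.7058762537223605/0.9394394432360609 = -0.7513802606486781
dn(u+v) = (dn u·dn v − m·sn u·sn v·cn u·cn v)/D = 0.8192146092072496/0.9394394432360609 = 0.8720249241242457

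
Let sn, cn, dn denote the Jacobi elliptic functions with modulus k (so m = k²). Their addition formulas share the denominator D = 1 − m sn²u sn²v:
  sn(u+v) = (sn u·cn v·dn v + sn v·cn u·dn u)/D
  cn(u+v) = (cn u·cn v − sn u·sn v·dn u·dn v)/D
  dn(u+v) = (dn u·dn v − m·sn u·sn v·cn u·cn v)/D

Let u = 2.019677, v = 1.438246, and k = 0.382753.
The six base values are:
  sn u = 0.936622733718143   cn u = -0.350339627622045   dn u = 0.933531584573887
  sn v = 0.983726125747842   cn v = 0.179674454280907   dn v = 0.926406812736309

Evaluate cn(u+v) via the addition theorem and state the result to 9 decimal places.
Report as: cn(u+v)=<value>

cn(u+v)=-0.981903553

m = k² = 0.146499859009
D = 1 − m·sn²u·sn²v = 0.8756301795630049
cn(u+v) = (cn u·cn v − sn u·sn v·dn u·dn v)/D = -0.859784384011442/0.8756301795630049 = -0.981903552525484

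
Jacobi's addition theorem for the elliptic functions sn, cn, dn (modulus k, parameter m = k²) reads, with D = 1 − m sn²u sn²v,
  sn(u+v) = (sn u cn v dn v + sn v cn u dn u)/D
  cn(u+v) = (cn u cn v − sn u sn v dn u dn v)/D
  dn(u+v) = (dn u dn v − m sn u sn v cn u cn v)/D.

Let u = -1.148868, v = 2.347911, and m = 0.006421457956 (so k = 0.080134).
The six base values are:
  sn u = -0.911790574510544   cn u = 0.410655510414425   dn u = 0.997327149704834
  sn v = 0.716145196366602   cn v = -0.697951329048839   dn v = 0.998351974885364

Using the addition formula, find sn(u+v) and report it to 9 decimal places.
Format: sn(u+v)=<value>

m = k² = 0.006421457956
D = 1 − m·sn²u·sn²v = 0.9972620468870091
sn(u+v) = (sn u·cn v·dn v + sn v·cn u·dn u)/D = 0.9286395794521385/0.9972620468870091 = 0.9311891316338788

sn(u+v)=0.931189132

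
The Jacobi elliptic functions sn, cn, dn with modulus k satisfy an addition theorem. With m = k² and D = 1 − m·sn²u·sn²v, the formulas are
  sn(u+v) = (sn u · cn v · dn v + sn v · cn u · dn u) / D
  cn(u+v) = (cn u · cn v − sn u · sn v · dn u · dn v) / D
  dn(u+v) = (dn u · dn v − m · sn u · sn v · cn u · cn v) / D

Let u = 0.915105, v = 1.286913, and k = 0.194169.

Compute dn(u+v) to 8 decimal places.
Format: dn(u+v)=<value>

dn(u+v)=0.98717755

sn u = 0.7901398552549381, cn u = 0.6129265935964155, dn u = 0.9881609683551876
sn v = 0.9572422658711758, cn v = 0.2892874771396391, dn v = 0.9825749551563706
m = k² = 0.037701600561
D = 1 − m·sn²u·sn²v = 0.9784319214231573
dn(u+v) = (dn u·dn v − m·sn u·sn v·cn u·cn v)/D = 0.9658860252566888/0.9784319214231573 = 0.9871775481852431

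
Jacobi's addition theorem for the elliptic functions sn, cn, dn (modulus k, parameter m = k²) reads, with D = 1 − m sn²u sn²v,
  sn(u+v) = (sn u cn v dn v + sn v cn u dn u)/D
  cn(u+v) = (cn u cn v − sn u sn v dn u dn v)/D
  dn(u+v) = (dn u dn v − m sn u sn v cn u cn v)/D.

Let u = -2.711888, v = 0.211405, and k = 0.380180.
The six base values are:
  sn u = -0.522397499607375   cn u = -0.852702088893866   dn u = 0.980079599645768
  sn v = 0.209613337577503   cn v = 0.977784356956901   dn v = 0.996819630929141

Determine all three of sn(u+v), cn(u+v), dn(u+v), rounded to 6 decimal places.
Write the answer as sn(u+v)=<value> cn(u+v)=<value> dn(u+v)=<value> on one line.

m = k² = 0.1445368324
D = 1 − m·sn²u·sn²v = 0.9982669202889947
sn(u+v) = (sn u·cn v·dn v + sn v·cn u·dn u)/D = -0.684344799478903/0.9982669202889947 = -0.6855328826089796
cn(u+v) = (cn u·cn v − sn u·sn v·dn u·dn v)/D = -0.7267799113689467/0.9982669202889947 = -0.7280416656083791
dn(u+v) = (dn u·dn v − m·sn u·sn v·cn u·cn v)/D = 0.9637666868829446/0.9982669202889947 = 0.9654398711358057

sn(u+v)=-0.685533 cn(u+v)=-0.728042 dn(u+v)=0.965440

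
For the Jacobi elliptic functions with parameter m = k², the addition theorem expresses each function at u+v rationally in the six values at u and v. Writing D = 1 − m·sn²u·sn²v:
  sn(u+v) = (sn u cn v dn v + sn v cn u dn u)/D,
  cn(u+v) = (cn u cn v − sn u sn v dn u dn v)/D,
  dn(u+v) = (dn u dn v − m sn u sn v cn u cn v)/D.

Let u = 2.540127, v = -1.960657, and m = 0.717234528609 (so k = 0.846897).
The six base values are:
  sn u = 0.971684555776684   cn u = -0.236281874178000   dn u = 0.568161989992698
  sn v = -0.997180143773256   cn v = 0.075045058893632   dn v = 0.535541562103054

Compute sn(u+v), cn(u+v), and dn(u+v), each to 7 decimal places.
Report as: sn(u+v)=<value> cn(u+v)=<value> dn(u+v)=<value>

m = k² = 0.717234528609
D = 1 − m·sn²u·sn²v = 0.3266218300117381
sn(u+v) = (sn u·cn v·dn v + sn v·cn u·dn u)/D = 0.1729195818403318/0.3266218300117381 = 0.5294183240419582
cn(u+v) = (cn u·cn v − sn u·sn v·dn u·dn v)/D = 0.2770931938110021/0.3266218300117381 = 0.8483609126831599
dn(u+v) = (dn u·dn v − m·sn u·sn v·cn u·cn v)/D = 0.2919514682590853/0.3266218300117381 = 0.8938516701366629

sn(u+v)=0.5294183 cn(u+v)=0.8483609 dn(u+v)=0.8938517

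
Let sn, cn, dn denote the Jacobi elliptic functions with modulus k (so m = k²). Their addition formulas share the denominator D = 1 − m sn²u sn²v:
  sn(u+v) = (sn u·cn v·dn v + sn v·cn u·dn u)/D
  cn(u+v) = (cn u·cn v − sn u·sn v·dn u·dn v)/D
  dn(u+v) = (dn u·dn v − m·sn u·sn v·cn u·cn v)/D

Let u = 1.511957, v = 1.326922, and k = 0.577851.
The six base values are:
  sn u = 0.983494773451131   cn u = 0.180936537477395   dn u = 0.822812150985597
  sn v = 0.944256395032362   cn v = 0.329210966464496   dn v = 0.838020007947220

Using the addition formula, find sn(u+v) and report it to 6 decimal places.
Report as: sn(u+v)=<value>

sn(u+v)=0.578505

m = k² = 0.333911778201
D = 1 − m·sn²u·sn²v = 0.7120243809295516
sn(u+v) = (sn u·cn v·dn v + sn v·cn u·dn u)/D = 0.4119096791800431/0.7120243809295516 = 0.5785050206318678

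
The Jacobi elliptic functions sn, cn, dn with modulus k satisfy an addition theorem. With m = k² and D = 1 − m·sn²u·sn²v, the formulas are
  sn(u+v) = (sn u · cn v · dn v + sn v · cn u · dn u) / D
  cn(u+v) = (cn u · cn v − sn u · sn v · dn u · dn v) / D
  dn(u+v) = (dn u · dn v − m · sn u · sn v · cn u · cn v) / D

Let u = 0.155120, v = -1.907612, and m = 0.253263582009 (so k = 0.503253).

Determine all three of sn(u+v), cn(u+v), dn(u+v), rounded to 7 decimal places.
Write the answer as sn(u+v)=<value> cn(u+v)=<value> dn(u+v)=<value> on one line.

sn(u+v)=-0.9984239 cn(u+v)=-0.0561231 dn(u+v)=0.8646006

sn u = 0.1543437906784338, cn u = 0.9880172034327195, dn u = 0.9969788129646806
sn v = -0.9818956440729729, cn v = -0.1894226600766701, dn v = 0.8693812480335805
m = k² = 0.253263582009
D = 1 − m·sn²u·sn²v = 0.9941832320811598
sn(u+v) = (sn u·cn v·dn v + sn v·cn u·dn u)/D = -0.9926162587324709/0.9941832320811598 = -0.9984238586025951
cn(u+v) = (cn u·cn v − sn u·sn v·dn u·dn v)/D = -0.05579661146784572/0.9941832320811598 = -0.05612306631952004
dn(u+v) = (dn u·dn v − m·sn u·sn v·cn u·cn v)/D = 0.859571390070859/0.9941832320811598 = 0.8646005709344816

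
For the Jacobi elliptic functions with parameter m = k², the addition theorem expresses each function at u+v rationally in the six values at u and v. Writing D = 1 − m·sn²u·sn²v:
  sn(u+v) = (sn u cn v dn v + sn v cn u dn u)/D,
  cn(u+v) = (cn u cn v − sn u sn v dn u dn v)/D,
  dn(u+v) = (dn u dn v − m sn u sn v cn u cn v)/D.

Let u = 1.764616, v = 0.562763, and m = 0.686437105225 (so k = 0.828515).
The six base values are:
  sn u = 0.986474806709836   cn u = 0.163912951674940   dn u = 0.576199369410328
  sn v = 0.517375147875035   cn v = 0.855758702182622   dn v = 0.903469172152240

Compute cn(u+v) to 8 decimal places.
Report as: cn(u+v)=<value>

m = k² = 0.686437105225
D = 1 − m·sn²u·sn²v = 0.8211932641709634
cn(u+v) = (cn u·cn v − sn u·sn v·dn u·dn v)/D = -0.1254215763545482/0.8211932641709634 = -0.1527308878759103

cn(u+v)=-0.15273089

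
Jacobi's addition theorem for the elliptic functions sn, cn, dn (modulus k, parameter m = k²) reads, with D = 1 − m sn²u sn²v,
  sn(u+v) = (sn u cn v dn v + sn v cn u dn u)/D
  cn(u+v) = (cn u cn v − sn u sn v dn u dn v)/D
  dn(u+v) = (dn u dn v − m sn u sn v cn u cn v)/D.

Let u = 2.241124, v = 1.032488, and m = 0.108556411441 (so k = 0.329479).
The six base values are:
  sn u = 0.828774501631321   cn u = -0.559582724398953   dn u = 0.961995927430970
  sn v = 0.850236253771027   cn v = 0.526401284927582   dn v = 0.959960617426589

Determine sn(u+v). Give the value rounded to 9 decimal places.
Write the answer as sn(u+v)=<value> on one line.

m = k² = 0.108556411441
D = 1 − m·sn²u·sn²v = 0.9460976774341718
sn(u+v) = (sn u·cn v·dn v + sn v·cn u·dn u)/D = -0.03889597318305576/0.9460976774341718 = -0.04111200577993395

sn(u+v)=-0.041112006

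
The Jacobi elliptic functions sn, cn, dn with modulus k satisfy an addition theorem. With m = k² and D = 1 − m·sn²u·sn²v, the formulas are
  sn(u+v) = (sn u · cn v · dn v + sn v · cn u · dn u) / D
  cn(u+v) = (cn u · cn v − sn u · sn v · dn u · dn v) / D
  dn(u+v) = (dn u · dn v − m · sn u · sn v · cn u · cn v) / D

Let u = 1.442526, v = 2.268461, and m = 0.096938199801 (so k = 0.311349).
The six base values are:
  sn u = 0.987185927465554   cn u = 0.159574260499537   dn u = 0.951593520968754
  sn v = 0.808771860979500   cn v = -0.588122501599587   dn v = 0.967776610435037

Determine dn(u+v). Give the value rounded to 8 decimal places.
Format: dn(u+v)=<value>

dn(u+v)=0.98932786

m = k² = 0.096938199801
D = 1 − m·sn²u·sn²v = 0.9382061965131444
dn(u+v) = (dn u·dn v − m·sn u·sn v·cn u·cn v)/D = 0.9281935297444634/0.9382061965131444 = 0.9893278611824423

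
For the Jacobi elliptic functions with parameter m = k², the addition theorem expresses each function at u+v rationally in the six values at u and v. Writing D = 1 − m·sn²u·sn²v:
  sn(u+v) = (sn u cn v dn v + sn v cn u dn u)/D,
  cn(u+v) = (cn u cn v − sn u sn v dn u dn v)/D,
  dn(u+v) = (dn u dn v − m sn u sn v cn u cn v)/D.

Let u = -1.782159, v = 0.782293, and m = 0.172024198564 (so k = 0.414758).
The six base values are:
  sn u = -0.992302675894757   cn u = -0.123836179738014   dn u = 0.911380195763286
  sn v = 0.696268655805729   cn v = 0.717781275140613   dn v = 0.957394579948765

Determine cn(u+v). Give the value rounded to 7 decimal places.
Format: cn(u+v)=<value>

m = k² = 0.172024198564
D = 1 − m·sn²u·sn²v = 0.9178832868308879
cn(u+v) = (cn u·cn v − sn u·sn v·dn u·dn v)/D = 0.5139658929548433/0.9178832868308879 = 0.5599468912102951

cn(u+v)=0.5599469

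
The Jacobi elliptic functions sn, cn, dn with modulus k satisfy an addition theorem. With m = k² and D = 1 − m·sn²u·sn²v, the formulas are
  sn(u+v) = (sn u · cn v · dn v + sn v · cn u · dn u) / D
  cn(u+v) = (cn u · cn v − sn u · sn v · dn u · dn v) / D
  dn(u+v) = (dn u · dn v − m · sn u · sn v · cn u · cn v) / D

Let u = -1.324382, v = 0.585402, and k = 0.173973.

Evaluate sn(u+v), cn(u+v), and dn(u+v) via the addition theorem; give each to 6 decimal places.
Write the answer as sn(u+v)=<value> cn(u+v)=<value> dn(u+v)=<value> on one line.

sn u = -0.9677516986477139, cn u = 0.2519060336007543, dn u = 0.9857251202068697
sn v = 0.5517470175383504, cn v = 0.8340115278804816, dn v = 0.9953823867114869
m = k² = 0.030266604729
D = 1 − m·sn²u·sn²v = 0.9913707792687963
sn(u+v) = (sn u·cn v·dn v + sn v·cn u·dn u)/D = -0.6663847628975948/0.9913707792687963 = -0.6721851973376693
cn(u+v) = (cn u·cn v − sn u·sn v·dn u·dn v)/D = 0.7339941210704189/0.9913707792687963 = 0.7403830498330702
dn(u+v) = (dn u·dn v − m·sn u·sn v·cn u·cn v)/D = 0.9845687236646687/0.9913707792687963 = 0.9931387370433245

sn(u+v)=-0.672185 cn(u+v)=0.740383 dn(u+v)=0.993139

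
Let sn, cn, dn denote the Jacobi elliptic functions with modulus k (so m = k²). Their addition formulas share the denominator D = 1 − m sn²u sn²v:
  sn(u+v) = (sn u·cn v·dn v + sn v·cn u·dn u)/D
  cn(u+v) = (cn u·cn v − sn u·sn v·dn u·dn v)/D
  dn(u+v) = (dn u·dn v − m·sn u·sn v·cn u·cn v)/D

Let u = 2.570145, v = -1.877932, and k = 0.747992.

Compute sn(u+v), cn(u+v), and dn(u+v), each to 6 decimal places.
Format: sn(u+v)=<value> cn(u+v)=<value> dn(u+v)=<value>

sn u = 0.8974262801011243, cn u = -0.4411644498187251, dn u = 0.7412150189594008
sn v = -0.9998001482902895, cn v = 0.01999158519765422, dn v = 0.6638761755537308
m = k² = 0.559492032064
D = 1 − m·sn²u·sn²v = 0.549579792812662
sn(u+v) = (sn u·cn v·dn v + sn v·cn u·dn u)/D = 0.338842950147153/0.549579792812662 = 0.6165491427787194
cn(u+v) = (cn u·cn v − sn u·sn v·dn u·dn v)/D = 0.4326931982404883/0.549579792812662 = 0.7873164259297695
dn(u+v) = (dn u·dn v − m·sn u·sn v·cn u·cn v)/D = 0.4876475424436255/0.549579792812662 = 0.8873098116434064

sn(u+v)=0.616549 cn(u+v)=0.787316 dn(u+v)=0.887310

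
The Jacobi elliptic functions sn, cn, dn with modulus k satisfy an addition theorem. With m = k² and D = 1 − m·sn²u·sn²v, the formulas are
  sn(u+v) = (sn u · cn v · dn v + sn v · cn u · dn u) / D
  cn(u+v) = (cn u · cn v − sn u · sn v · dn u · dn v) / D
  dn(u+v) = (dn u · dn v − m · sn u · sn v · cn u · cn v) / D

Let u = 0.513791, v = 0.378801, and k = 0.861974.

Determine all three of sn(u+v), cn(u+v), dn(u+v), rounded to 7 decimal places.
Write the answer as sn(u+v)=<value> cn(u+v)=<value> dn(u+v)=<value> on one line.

sn u = 0.4776543043591178, cn u = 0.8785478732130693, dn u = 0.911307871924235
sn v = 0.3637507833862089, cn v = 0.9314963057285409, dn v = 0.949573765988799
m = k² = 0.742999176676
D = 1 − m·sn²u·sn²v = 0.9775702930951092
sn(u+v) = (sn u·cn v·dn v + sn v·cn u·dn u)/D = 0.7137258273115271/0.9775702930951092 = 0.7301017966204582
cn(u+v) = (cn u·cn v − sn u·sn v·dn u·dn v)/D = 0.6680113182952321/0.9775702930951092 = 0.6833383982856364
dn(u+v) = (dn u·dn v − m·sn u·sn v·cn u·cn v)/D = 0.7597081754294952/0.9775702930951092 = 0.77713917944884

sn(u+v)=0.7301018 cn(u+v)=0.6833384 dn(u+v)=0.7771392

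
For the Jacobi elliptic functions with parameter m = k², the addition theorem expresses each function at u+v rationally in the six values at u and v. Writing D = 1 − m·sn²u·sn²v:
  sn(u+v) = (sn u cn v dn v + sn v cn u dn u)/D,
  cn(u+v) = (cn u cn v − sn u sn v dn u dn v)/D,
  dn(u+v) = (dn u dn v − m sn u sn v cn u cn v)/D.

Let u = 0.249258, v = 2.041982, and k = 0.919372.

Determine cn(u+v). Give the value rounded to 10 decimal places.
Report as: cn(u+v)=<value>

sn u = 0.2446015014808393, cn u = 0.9696236927145082, dn u = 0.9743865189525087
sn v = 0.9911822061447514, cn v = 0.1325059780614577, dn v = 0.411820100283424
m = k² = 0.845244874384
D = 1 − m·sn²u·sn²v = 0.950317004000185
cn(u+v) = (cn u·cn v − sn u·sn v·dn u·dn v)/D = 0.0311946949714159/0.950317004000185 = 0.03282556751074384

cn(u+v)=0.0328255675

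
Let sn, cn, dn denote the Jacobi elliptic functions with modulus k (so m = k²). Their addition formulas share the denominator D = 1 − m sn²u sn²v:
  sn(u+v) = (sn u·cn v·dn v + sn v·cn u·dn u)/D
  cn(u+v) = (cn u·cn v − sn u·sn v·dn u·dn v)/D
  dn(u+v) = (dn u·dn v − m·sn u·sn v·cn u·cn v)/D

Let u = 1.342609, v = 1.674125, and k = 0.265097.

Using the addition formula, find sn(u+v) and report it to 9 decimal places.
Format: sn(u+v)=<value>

sn u = 0.9694227877406006, cn u = 0.2453965334091793, dn u = 0.9664137770752267
sn v = 0.9974148596317011, cn v = -0.07185817828106989, dn v = 0.9644099023520339
m = k² = 0.070276419409
D = 1 − m·sn²u·sn²v = 0.9342966152976894
sn(u+v) = (sn u·cn v·dn v + sn v·cn u·dn u)/D = 0.1693597975247986/0.9342966152976894 = 0.1812698395261087

sn(u+v)=0.181269840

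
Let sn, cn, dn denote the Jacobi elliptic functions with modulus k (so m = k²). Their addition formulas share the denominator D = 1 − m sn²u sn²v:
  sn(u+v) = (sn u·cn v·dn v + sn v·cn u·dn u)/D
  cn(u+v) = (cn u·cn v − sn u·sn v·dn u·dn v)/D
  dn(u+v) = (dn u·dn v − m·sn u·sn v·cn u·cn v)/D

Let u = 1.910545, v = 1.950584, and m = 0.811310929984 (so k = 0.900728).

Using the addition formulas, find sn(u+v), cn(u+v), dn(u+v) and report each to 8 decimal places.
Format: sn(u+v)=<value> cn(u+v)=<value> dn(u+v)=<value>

sn u = 0.9863940868529321, cn u = 0.1643980091776365, dn u = 0.4589293317341765
sn v = 0.9892333456109939, cn v = 0.1463468070416293, dn v = 0.4539440834908577
m = k² = 0.811310929984
D = 1 − m·sn²u·sn²v = 0.2275226720637803
sn(u+v) = (sn u·cn v·dn v + sn v·cn u·dn u)/D = 0.1401641379100266/0.2275226720637803 = 0.6160447072753044
cn(u+v) = (cn u·cn v − sn u·sn v·dn u·dn v)/D = -0.1792221547325597/0.2275226720637803 = -0.7877111898647146
dn(u+v) = (dn u·dn v − m·sn u·sn v·cn u·cn v)/D = 0.1892817040580058/0.2275226720637803 = 0.8319245829046229

sn(u+v)=0.61604471 cn(u+v)=-0.78771119 dn(u+v)=0.83192458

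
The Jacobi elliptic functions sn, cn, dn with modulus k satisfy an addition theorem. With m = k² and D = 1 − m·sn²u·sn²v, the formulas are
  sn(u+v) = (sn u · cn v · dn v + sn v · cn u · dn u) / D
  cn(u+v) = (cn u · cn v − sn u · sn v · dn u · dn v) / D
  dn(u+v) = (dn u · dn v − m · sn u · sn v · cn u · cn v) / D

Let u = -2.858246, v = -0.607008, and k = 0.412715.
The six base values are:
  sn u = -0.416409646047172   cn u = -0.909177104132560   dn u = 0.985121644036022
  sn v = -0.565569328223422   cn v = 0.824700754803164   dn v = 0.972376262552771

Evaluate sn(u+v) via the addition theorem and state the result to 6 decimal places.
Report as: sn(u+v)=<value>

m = k² = 0.170333671225
D = 1 − m·sn²u·sn²v = 0.9905525681593612
sn(u+v) = (sn u·cn v·dn v + sn v·cn u·dn u)/D = 0.1726252042472248/0.9905525681593612 = 0.1742716235323037

sn(u+v)=0.174272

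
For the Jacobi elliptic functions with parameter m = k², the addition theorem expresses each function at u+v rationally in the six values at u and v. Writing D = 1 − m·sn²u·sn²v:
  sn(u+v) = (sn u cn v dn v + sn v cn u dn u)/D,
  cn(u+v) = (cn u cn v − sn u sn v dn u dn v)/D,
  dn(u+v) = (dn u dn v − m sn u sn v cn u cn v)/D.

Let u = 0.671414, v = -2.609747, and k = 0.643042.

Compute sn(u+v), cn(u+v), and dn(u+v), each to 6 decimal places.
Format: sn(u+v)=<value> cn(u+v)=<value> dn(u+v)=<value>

sn(u+v)=-0.993271 cn(u+v)=-0.115816 dn(u+v)=0.769444

sn u = 0.6071517592929453, cn u = 0.7945858928948345, dn u = 0.9206351266964448
sn v = -0.7915306579597501, cn v = -0.6111294605153682, dn v = 0.8607739356268432
m = k² = 0.413503013764
D = 1 − m·sn²u·sn²v = 0.9044988334768687
sn(u+v) = (sn u·cn v·dn v + sn v·cn u·dn u)/D = -0.8984121518815329/0.9044988334768687 = -0.993270658435303
cn(u+v) = (cn u·cn v − sn u·sn v·dn u·dn v)/D = -0.1047556447768318/0.9044988334768687 = -0.115816229827687
dn(u+v) = (dn u·dn v − m·sn u·sn v·cn u·cn v)/D = 0.6959608466222657/0.9044988334768687 = 0.7694436088402804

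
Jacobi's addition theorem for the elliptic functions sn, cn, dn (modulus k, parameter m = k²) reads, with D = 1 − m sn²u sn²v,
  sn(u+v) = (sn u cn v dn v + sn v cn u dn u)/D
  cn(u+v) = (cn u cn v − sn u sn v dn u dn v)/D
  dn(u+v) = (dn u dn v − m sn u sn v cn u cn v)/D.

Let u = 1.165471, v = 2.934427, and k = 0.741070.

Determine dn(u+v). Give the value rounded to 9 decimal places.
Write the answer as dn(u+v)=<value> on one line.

dn(u+v)=0.975551441

sn u = 0.8701737071058202, cn u = 0.4927450856799225, dn u = 0.764301026248744
sn v = 0.7255606064254716, cn v = -0.6881582713326214, dn v = 0.8431418474634564
m = k² = 0.5491847449
D = 1 − m·sn²u·sn²v = 0.7810838667370793
dn(u+v) = (dn u·dn v − m·sn u·sn v·cn u·cn v)/D = 0.761987491383326/0.7810838667370793 = 0.9755514405469326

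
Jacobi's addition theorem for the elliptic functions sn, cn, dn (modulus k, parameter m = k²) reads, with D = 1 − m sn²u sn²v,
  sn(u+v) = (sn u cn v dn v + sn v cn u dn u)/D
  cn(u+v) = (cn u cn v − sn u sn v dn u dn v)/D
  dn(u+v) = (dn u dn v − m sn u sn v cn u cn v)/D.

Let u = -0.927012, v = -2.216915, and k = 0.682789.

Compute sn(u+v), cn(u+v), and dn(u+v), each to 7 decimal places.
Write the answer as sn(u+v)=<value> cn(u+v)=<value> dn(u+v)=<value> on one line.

sn(u+v)=-0.4788076 cn(u+v)=-0.8779199 dn(u+v)=0.9450504

sn u = -0.7677401907601135, cn u = 0.6407612655986819, dn u = 0.8515923803711812
sn v = -0.9586391861366595, cn v = -0.2846241570971147, dn v = 0.7560201944423202
m = k² = 0.466200818521
D = 1 − m·sn²u·sn²v = 0.7474706043236284
sn(u+v) = (sn u·cn v·dn v + sn v·cn u·dn u)/D = -0.3578945924221452/0.7474706043236284 = -0.4788075816653647
cn(u+v) = (cn u·cn v − sn u·sn v·dn u·dn v)/D = -0.6562192964573023/0.7474706043236284 = -0.8779198709106459
dn(u+v) = (dn u·dn v − m·sn u·sn v·cn u·cn v)/D = 0.7063974252997372/0.7474706043236284 = 0.9450504424036079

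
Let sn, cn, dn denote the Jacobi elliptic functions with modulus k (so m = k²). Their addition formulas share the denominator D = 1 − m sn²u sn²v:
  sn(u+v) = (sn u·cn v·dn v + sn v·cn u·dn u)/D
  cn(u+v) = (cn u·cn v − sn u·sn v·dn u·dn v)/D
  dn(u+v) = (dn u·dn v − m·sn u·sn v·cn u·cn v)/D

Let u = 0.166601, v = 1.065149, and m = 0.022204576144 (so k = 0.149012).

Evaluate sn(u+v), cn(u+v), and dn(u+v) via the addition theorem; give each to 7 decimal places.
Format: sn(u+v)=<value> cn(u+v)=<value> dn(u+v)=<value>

sn(u+v)=0.9413649 cn(u+v)=0.3373903 dn(u+v)=0.9901126

sn u = 0.1658145935383702, cn u = 0.9861569452017793, dn u = 0.9996947017654692
sn v = 0.8731313638527294, cn v = 0.4874849961349299, dn v = 0.991499952261531
m = k² = 0.022204576144
D = 1 − m·sn²u·sn²v = 0.9995345777230484
sn(u+v) = (sn u·cn v·dn v + sn v·cn u·dn u)/D = 0.9409267327094962/0.9995345777230484 = 0.9413648648883547
cn(u+v) = (cn u·cn v − sn u·sn v·dn u·dn v)/D = 0.3372332364056442/0.9995345777230484 = 0.3373902653511652
dn(u+v) = (dn u·dn v − m·sn u·sn v·cn u·cn v)/D = 0.9896518091854/0.9995345777230484 = 0.9901126296599349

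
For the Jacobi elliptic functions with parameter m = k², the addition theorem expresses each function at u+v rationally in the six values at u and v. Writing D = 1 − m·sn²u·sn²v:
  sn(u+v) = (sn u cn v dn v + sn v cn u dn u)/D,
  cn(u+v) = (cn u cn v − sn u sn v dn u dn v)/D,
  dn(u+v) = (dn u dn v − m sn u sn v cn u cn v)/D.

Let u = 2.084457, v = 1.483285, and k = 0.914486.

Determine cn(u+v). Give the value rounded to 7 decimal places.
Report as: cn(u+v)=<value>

sn u = 0.9941778914902004, cn u = 0.1077511952235301, dn u = 0.416443139209301
sn v = 0.9261056882899493, cn v = 0.3772641702004039, dn v = 0.5317351682532129
m = k² = 0.836284644196
D = 1 − m·sn²u·sn²v = 0.291069880754338
cn(u+v) = (cn u·cn v − sn u·sn v·dn u·dn v)/D = -0.1632298625930425/0.291069880754338 = -0.5607926940775022

cn(u+v)=-0.5607927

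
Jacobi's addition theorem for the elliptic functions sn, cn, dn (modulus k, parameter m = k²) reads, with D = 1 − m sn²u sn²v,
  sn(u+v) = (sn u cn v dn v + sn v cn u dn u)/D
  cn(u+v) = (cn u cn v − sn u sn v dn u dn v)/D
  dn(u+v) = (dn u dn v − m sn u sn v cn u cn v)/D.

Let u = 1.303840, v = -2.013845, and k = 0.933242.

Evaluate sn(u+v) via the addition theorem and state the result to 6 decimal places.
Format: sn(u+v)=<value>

sn(u+v)=-0.616016

sn u = 0.8793199981515383, cn u = 0.4762313942305553, dn u = 0.5714766115478262
sn v = -0.9865125163773766, cn v = 0.1636858424872973, dn v = 0.3903774195304337
m = k² = 0.870940630564
D = 1 − m·sn²u·sn²v = 0.3446283488330918
sn(u+v) = (sn u·cn v·dn v + sn v·cn u·dn u)/D = -0.2122965216118212/0.3446283488330918 = -0.6160158394707085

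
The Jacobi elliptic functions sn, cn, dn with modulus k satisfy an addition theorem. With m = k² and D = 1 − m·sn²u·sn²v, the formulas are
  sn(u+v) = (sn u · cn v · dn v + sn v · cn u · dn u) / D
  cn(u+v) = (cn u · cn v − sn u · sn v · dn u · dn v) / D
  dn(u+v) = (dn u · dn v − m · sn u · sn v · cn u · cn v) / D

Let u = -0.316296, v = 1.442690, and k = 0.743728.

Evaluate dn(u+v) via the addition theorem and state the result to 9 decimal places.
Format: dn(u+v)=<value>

dn(u+v)=0.772025031

sn u = -0.3083365755446152, cn u = 0.9512773287435267, dn u = 0.9733514293802409
sn v = 0.9514540119663985, cn v = 0.3077909405961201, dn v = 0.7065901958391331
m = k² = 0.553131337984
D = 1 − m·sn²u·sn²v = 0.9523948478769547
dn(u+v) = (dn u·dn v − m·sn u·sn v·cn u·cn v)/D = 0.7352726622154302/0.9523948478769547 = 0.7720250312719292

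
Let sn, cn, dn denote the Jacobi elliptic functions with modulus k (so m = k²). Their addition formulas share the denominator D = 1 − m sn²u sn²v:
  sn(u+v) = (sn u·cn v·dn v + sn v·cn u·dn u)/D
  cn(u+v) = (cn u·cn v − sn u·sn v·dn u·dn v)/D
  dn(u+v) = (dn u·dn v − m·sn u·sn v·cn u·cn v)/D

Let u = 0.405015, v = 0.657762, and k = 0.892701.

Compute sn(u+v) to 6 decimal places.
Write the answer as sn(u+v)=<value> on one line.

sn(u+v)=0.805791

sn u = 0.3862144169029255, cn u = 0.9224090330088563, dn u = 0.9386857256587801
sn v = 0.5838786211881796, cn v = 0.8118409670122531, dn v = 0.853416837960116
m = k² = 0.796915075401
D = 1 − m·sn²u·sn²v = 0.9594758277263507
sn(u+v) = (sn u·cn v·dn v + sn v·cn u·dn u)/D = 0.7731368985350046/0.9594758277263507 = 0.8057909081118703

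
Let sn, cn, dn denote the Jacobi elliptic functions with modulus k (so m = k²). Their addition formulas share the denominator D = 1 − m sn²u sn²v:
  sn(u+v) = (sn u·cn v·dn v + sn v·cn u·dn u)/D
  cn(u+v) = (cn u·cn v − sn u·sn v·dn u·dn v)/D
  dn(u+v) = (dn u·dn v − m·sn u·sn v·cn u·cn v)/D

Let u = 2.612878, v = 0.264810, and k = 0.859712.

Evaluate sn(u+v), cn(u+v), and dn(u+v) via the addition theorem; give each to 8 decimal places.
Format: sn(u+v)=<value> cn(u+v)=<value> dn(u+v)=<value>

sn u = 0.9690156188870748, cn u = -0.2469994541550638, dn u = 0.5531610233925063
sn v = 0.2595535510063231, cn v = 0.9657287166487326, dn v = 0.9747861094333228
m = k² = 0.739104722944
D = 1 − m·sn²u·sn²v = 0.9532457083384489
sn(u+v) = (sn u·cn v·dn v + sn v·cn u·dn u)/D = 0.8767479707871984/0.9532457083384489 = 0.9197502418504569
cn(u+v) = (cn u·cn v − sn u·sn v·dn u·dn v)/D = -0.3741528780942371/0.9532457083384489 = -0.3925041306993165
dn(u+v) = (dn u·dn v − m·sn u·sn v·cn u·cn v)/D = 0.5835556401381449/0.9532457083384489 = 0.6121775687354619

sn(u+v)=0.91975024 cn(u+v)=-0.39250413 dn(u+v)=0.61217757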